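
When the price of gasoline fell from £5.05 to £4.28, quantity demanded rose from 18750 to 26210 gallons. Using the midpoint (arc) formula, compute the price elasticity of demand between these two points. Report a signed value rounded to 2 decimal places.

%ΔQ = (26210 − 18750) / [(18750 + 26210)/2] = 7460/22480 = 0.331850…
%ΔP = (4.28 − 5.05) / [(5.05 + 4.28)/2] = -0.77/4.665 = -0.165058…
Arc Ed = %ΔQ / %ΔP = (7460/22480) / (-0.77/4.665) = -2.0104…

-2.01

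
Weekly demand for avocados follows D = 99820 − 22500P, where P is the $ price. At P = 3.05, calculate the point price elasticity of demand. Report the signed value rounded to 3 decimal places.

-2.200

dD/dP = −22500. At P = 3.05, D = 99820 − 22500(3.05) = 31195.
Ed = (dD/dP)·(P/D) = −22500 × (3.05/31195) = -2.19987…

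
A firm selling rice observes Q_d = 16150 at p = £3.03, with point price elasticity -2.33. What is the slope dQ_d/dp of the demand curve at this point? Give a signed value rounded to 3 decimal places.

-12418.977

Ed = (dQ_d/dp)·(p/Q_d) ⇒ dQ_d/dp = Ed·Q_d/p = (-2.33)·16150/3.03 = -12418.97689…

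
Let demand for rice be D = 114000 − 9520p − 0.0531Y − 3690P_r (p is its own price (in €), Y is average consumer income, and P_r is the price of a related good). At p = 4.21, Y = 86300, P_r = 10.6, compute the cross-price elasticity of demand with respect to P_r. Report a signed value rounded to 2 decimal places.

-1.29

At the given values, D = 114000 − 9520(4.21) − 0.0531(86300) − 3690(10.6) = 30224.27.
∂D/∂P_r = -3690.
E = (-3690) × (10.6/30224.27) = -1.2941…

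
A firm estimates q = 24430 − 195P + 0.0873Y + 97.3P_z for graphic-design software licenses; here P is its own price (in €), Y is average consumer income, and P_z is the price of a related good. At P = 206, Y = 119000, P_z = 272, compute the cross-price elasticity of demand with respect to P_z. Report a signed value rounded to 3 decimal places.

At the given values, q = 24430 − 195(206) + 0.0873(119000) + 97.3(272) = 21114.3.
∂q/∂P_z = 97.3.
E = (97.3) × (272/21114.3) = 1.25344…

1.253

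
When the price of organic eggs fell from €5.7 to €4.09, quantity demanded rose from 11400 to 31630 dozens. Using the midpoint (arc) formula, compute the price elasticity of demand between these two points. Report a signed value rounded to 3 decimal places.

-2.859

%ΔQ = (31630 − 11400) / [(11400 + 31630)/2] = 20230/21515 = 0.940274…
%ΔP = (4.09 − 5.7) / [(5.7 + 4.09)/2] = -1.61/4.895 = -0.328907…
Arc Ed = %ΔQ / %ΔP = (20230/21515) / (-1.61/4.895) = -2.85878…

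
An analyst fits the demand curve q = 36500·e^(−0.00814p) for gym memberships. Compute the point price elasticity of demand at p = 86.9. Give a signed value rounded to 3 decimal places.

-0.707

dq/dp = −0.00814·q = -146.458. At p = 86.9, q = 17992.3.
Ed = (dq/dp)·(p/q) = (-146.458) × (86.9/17992.3) = -0.70736…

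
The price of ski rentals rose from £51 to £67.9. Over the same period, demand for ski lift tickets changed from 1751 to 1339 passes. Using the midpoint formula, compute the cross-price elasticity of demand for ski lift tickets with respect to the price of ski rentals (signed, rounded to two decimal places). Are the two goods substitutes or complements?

-0.94; complements

%ΔQ_{ski lift tickets} = (1339 − 1751)/avg = -412/1545 = -0.266666…
%ΔP_{ski rentals} = (67.9 − 51)/avg = 16.9/59.45 = 0.284272…
E_cross = (-412/1545) / (16.9/59.45) = -0.9380…
E_cross < 0 ⇒ the goods are complements.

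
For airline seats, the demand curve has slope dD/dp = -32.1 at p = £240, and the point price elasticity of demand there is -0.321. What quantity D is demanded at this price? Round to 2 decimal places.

24000.00

Ed = (dD/dp)·(p/D) ⇒ D = (dD/dp)·p/Ed = (-32.1)·240/(-0.321) = 24000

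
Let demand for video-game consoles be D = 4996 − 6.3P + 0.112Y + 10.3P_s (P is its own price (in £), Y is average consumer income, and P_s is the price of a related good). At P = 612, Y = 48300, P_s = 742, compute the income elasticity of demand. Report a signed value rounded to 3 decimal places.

0.381

At the given values, D = 4996 − 6.3(612) + 0.112(48300) + 10.3(742) = 14192.6.
∂D/∂Y = 0.112.
E = (0.112) × (48300/14192.6) = 0.38115…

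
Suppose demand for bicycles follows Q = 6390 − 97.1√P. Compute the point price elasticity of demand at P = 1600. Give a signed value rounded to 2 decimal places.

dQ/dP = −97.1/(2√P) = -1.21375. At P = 1600, Q = 2506.
Ed = (dQ/dP)·(P/Q) = (-1.21375) × (1600/2506) = -0.7749…

-0.77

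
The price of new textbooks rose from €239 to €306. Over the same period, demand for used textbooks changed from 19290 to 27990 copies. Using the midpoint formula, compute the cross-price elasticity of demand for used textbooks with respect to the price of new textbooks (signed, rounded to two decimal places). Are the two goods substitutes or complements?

1.50; substitutes

%ΔQ_{used textbooks} = (27990 − 19290)/avg = 8700/23640 = 0.368020…
%ΔP_{new textbooks} = (306 − 239)/avg = 67/272.5 = 0.245871…
E_cross = (8700/23640) / (67/272.5) = 1.4967…
E_cross > 0 ⇒ the goods are substitutes.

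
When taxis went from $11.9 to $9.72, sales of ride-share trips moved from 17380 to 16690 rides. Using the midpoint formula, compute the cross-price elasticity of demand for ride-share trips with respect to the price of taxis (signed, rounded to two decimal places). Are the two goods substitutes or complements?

%ΔQ_{ride-share trips} = (16690 − 17380)/avg = -690/17035 = -0.040504…
%ΔP_{taxis} = (9.72 − 11.9)/avg = -2.18/10.81 = -0.201665…
E_cross = (-690/17035) / (-2.18/10.81) = 0.2008…
E_cross > 0 ⇒ the goods are substitutes.

0.20; substitutes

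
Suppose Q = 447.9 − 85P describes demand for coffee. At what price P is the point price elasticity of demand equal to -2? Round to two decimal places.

Ed = −85P/(447.9 − 85P). Set this equal to -2:
85P = 2·(447.9 − 85P) ⇒ 85P(1 + 2) = 2·447.9
P = 2·447.9 / (85·3) = 3.5129…

3.51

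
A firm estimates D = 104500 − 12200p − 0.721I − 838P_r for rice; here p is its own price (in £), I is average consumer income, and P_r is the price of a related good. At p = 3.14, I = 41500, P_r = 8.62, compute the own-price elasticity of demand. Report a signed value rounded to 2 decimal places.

-1.32

At the given values, D = 104500 − 12200(3.14) − 0.721(41500) − 838(8.62) = 29046.94.
∂D/∂p = −12200.
E = (-12200) × (3.14/29046.94) = -1.3188…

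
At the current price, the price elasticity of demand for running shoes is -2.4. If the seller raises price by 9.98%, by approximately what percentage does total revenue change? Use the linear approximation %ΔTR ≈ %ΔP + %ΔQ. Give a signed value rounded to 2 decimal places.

%ΔQ ≈ Ed × %ΔP = (-2.4) × (+9.98%) = -23.9520%
%ΔTR ≈ %ΔP + %ΔQ = (+9.98%) + (-23.9520%) = -13.9720%

-13.97%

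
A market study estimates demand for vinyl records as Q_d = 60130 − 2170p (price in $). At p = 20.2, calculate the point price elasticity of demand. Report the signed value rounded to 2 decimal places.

-2.69

dQ_d/dp = −2170. At p = 20.2, Q_d = 60130 − 2170(20.2) = 16296.
Ed = (dQ_d/dp)·(p/Q_d) = −2170 × (20.2/16296) = -2.6898…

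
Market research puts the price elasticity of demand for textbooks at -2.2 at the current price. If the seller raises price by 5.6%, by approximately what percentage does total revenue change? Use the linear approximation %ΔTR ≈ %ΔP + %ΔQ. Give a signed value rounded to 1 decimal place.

%ΔQ ≈ Ed × %ΔP = (-2.2) × (+5.6%) = -12.3200%
%ΔTR ≈ %ΔP + %ΔQ = (+5.6%) + (-12.3200%) = -6.7200%

-6.7%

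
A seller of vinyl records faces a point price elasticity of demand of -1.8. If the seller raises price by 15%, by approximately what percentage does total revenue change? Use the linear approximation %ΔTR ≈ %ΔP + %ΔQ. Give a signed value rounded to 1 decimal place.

%ΔQ ≈ Ed × %ΔP = (-1.8) × (+15%) = -27.0000%
%ΔTR ≈ %ΔP + %ΔQ = (+15%) + (-27.0000%) = -12.0000%

-12.0%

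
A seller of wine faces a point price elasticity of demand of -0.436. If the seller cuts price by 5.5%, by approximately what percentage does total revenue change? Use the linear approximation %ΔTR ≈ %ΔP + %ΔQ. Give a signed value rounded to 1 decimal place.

-3.1%

%ΔQ ≈ Ed × %ΔP = (-0.436) × (-5.5%) = +2.3980%
%ΔTR ≈ %ΔP + %ΔQ = (-5.5%) + (+2.3980%) = -3.1020%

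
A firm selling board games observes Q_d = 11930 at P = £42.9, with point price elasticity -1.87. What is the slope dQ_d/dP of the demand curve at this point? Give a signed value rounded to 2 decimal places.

-520.03

Ed = (dQ_d/dP)·(P/Q_d) ⇒ dQ_d/dP = Ed·Q_d/P = (-1.87)·11930/42.9 = -520.0256…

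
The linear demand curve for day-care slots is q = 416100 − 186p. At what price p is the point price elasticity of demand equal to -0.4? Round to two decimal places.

Ed = −186p/(416100 − 186p). Set this equal to -0.4:
186p = 0.4·(416100 − 186p) ⇒ 186p(1 + 0.4) = 0.4·416100
p = 0.4·416100 / (186·1.4) = 639.1705…

639.17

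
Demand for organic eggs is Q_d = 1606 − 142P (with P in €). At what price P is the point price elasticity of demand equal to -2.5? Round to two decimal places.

8.08

Ed = −142P/(1606 − 142P). Set this equal to -2.5:
142P = 2.5·(1606 − 142P) ⇒ 142P(1 + 2.5) = 2.5·1606
P = 2.5·1606 / (142·3.5) = 8.0784…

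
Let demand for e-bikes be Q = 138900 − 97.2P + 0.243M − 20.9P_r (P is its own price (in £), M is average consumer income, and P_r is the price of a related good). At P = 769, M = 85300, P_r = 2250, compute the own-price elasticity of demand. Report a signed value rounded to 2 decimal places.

-1.97

At the given values, Q = 138900 − 97.2(769) + 0.243(85300) − 20.9(2250) = 37856.1.
∂Q/∂P = −97.2.
E = (-97.2) × (769/37856.1) = -1.9744…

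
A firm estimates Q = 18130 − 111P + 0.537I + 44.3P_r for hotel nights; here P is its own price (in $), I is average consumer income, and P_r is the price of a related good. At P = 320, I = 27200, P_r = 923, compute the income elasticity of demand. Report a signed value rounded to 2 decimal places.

0.38

At the given values, Q = 18130 − 111(320) + 0.537(27200) + 44.3(923) = 38105.3.
∂Q/∂I = 0.537.
E = (0.537) × (27200/38105.3) = 0.3833…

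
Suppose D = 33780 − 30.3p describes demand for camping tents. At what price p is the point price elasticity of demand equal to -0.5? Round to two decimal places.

371.62

Ed = −30.3p/(33780 − 30.3p). Set this equal to -0.5:
30.3p = 0.5·(33780 − 30.3p) ⇒ 30.3p(1 + 0.5) = 0.5·33780
p = 0.5·33780 / (30.3·1.5) = 371.6171…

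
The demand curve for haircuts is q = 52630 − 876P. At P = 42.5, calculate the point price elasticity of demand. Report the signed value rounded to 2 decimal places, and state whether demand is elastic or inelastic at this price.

dq/dP = −876. At P = 42.5, q = 52630 − 876(42.5) = 15400.
Ed = (dq/dP)·(P/q) = −876 × (42.5/15400) = -2.4175…
|Ed| = 2.42 > 1, so demand is elastic.

-2.42; elastic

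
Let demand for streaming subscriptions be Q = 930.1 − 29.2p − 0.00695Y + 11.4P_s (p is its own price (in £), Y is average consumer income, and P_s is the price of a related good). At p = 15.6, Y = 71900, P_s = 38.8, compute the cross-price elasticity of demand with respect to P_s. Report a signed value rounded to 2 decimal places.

At the given values, Q = 930.1 − 29.2(15.6) − 0.00695(71900) + 11.4(38.8) = 417.195.
∂Q/∂P_s = 11.4.
E = (11.4) × (38.8/417.195) = 1.0602…

1.06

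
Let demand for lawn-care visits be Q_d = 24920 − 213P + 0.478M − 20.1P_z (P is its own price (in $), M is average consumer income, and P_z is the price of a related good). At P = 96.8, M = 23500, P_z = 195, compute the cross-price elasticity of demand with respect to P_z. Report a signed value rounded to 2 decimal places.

At the given values, Q_d = 24920 − 213(96.8) + 0.478(23500) − 20.1(195) = 11615.1.
∂Q_d/∂P_z = -20.1.
E = (-20.1) × (195/11615.1) = -0.3374…

-0.34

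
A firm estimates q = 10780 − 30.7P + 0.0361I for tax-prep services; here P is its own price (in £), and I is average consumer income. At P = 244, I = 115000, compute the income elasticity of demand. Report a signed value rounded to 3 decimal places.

At the given values, q = 10780 − 30.7(244) + 0.0361(115000) = 7440.7.
∂q/∂I = 0.0361.
E = (0.0361) × (115000/7440.7) = 0.55794…

0.558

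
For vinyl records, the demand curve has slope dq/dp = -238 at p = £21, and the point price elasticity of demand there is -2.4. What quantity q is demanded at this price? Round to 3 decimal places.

2082.500

Ed = (dq/dp)·(p/q) ⇒ q = (dq/dp)·p/Ed = (-238)·21/(-2.4) = 2082.5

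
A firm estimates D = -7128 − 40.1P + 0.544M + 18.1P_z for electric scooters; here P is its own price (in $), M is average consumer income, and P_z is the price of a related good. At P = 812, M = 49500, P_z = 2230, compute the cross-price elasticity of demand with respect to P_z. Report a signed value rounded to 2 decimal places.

1.46

At the given values, D = -7128 − 40.1(812) + 0.544(49500) + 18.1(2230) = 27601.8.
∂D/∂P_z = 18.1.
E = (18.1) × (2230/27601.8) = 1.4623…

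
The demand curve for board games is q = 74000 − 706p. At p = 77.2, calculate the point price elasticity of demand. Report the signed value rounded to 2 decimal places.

dq/dp = −706. At p = 77.2, q = 74000 − 706(77.2) = 19496.8.
Ed = (dq/dp)·(p/q) = −706 × (77.2/19496.8) = -2.7954…

-2.80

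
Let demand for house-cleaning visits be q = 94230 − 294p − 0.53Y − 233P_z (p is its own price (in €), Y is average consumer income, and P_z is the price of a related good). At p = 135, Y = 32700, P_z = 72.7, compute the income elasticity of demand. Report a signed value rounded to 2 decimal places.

At the given values, q = 94230 − 294(135) − 0.53(32700) − 233(72.7) = 20269.9.
∂q/∂Y = -0.53.
E = (-0.53) × (32700/20269.9) = -0.8550…

-0.86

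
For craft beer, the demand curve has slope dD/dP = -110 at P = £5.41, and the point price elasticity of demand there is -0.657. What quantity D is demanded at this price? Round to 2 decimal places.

905.78

Ed = (dD/dP)·(P/D) ⇒ D = (dD/dP)·P/Ed = (-110)·5.41/(-0.657) = 905.7838…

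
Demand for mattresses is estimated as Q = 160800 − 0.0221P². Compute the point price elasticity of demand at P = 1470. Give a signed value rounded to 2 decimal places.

dQ/dP = −2·0.0221·P = -64.974. At P = 1470, Q = 113044.11.
Ed = (dQ/dP)·(P/Q) = (-64.974) × (1470/113044.11) = -0.8449…

-0.84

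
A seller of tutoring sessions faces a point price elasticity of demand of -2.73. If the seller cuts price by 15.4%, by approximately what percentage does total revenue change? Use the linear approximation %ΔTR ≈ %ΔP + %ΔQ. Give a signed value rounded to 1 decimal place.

+26.6%

%ΔQ ≈ Ed × %ΔP = (-2.73) × (-15.4%) = +42.0420%
%ΔTR ≈ %ΔP + %ΔQ = (-15.4%) + (+42.0420%) = +26.6420%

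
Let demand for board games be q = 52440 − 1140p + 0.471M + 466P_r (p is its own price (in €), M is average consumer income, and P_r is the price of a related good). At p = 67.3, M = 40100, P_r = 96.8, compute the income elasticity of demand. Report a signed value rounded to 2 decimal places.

0.48

At the given values, q = 52440 − 1140(67.3) + 0.471(40100) + 466(96.8) = 39713.9.
∂q/∂M = 0.471.
E = (0.471) × (40100/39713.9) = 0.4755…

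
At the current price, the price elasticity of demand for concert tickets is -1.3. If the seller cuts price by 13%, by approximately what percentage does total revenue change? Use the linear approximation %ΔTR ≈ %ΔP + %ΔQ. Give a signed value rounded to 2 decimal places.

%ΔQ ≈ Ed × %ΔP = (-1.3) × (-13%) = +16.9000%
%ΔTR ≈ %ΔP + %ΔQ = (-13%) + (+16.9000%) = +3.9000%

+3.90%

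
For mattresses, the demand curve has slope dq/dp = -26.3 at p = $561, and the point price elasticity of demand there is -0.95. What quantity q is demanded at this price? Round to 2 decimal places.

Ed = (dq/dp)·(p/q) ⇒ q = (dq/dp)·p/Ed = (-26.3)·561/(-0.95) = 15530.8421…

15530.84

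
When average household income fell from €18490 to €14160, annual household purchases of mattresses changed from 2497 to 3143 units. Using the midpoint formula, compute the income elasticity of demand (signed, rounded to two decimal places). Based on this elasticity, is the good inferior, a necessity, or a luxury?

%ΔQ = (3143 − 2497)/[( 2497 + 3143)/2] = 646/2820 = 0.229078…
%ΔIncome = (14160 − 18490)/[( 18490 + 14160)/2] = -4330/16325 = -0.265237…
E_income = (646/2820) / (-4330/16325) = -0.8636…
E_income < 0 ⇒ inferior good.

-0.86; inferior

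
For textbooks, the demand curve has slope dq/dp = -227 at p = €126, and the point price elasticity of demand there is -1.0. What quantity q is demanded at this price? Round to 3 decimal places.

Ed = (dq/dp)·(p/q) ⇒ q = (dq/dp)·p/Ed = (-227)·126/(-1.0) = 28602

28602.000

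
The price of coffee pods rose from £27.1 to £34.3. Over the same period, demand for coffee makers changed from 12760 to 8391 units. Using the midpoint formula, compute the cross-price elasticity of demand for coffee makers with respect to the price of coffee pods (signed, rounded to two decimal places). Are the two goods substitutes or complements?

%ΔQ_{coffee makers} = (8391 − 12760)/avg = -4369/10575.5 = -0.413124…
%ΔP_{coffee pods} = (34.3 − 27.1)/avg = 7.2/30.7 = 0.234527…
E_cross = (-4369/10575.5) / (7.2/30.7) = -1.7615…
E_cross < 0 ⇒ the goods are complements.

-1.76; complements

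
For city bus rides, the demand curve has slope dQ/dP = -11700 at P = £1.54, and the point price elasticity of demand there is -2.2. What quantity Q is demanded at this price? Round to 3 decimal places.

Ed = (dQ/dP)·(P/Q) ⇒ Q = (dQ/dP)·P/Ed = (-11700)·1.54/(-2.2) = 8190

8190.000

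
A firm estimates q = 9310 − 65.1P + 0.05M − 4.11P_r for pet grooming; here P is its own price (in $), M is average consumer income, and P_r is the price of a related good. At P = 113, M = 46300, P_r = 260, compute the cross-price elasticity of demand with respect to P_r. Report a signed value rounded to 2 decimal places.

At the given values, q = 9310 − 65.1(113) + 0.05(46300) − 4.11(260) = 3200.1.
∂q/∂P_r = -4.11.
E = (-4.11) × (260/3200.1) = -0.3339…

-0.33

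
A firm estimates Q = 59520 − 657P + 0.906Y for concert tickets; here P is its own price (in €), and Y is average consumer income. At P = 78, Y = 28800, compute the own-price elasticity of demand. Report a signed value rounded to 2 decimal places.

-1.49

At the given values, Q = 59520 − 657(78) + 0.906(28800) = 34366.8.
∂Q/∂P = −657.
E = (-657) × (78/34366.8) = -1.4911…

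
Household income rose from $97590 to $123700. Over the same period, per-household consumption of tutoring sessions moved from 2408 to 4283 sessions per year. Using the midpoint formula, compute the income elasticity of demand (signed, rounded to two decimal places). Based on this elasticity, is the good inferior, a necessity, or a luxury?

%ΔQ = (4283 − 2408)/[( 2408 + 4283)/2] = 1875/3345.5 = 0.560454…
%ΔIncome = (123700 − 97590)/[( 97590 + 123700)/2] = 26110/110645 = 0.235979…
E_income = (1875/3345.5) / (26110/110645) = 2.3750…
E_income > 1 ⇒ normal good, luxury.

2.38; luxury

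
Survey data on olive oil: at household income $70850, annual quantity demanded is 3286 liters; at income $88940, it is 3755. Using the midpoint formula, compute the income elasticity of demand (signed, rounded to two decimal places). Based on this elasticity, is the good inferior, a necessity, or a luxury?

%ΔQ = (3755 − 3286)/[( 3286 + 3755)/2] = 469/3520.5 = 0.133219…
%ΔIncome = (88940 − 70850)/[( 70850 + 88940)/2] = 18090/79895 = 0.226422…
E_income = (469/3520.5) / (18090/79895) = 0.5883…
0 < E_income < 1 ⇒ normal good, necessity.

0.59; necessity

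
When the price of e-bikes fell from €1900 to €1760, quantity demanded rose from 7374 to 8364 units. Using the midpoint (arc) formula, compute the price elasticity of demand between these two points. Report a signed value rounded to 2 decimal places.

%ΔQ = (8364 − 7374) / [(7374 + 8364)/2] = 990/7869 = 0.125810…
%ΔP = (1760 − 1900) / [(1900 + 1760)/2] = -140/1830 = -0.076502…
Arc Ed = %ΔQ / %ΔP = (990/7869) / (-140/1830) = -1.6445…

-1.64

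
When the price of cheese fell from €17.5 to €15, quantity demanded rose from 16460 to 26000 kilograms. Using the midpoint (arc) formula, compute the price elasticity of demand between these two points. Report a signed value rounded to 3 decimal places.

-2.921

%ΔQ = (26000 − 16460) / [(16460 + 26000)/2] = 9540/21230 = 0.449364…
%ΔP = (15 − 17.5) / [(17.5 + 15)/2] = -2.5/16.25 = -0.153846…
Arc Ed = %ΔQ / %ΔP = (9540/21230) / (-2.5/16.25) = -2.92086…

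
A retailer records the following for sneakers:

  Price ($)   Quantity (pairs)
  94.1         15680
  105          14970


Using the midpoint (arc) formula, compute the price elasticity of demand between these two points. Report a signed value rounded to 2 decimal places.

-0.42

%ΔQ = (14970 − 15680) / [(15680 + 14970)/2] = -710/15325 = -0.046329…
%ΔP = (105 − 94.1) / [(94.1 + 105)/2] = 10.9/99.55 = 0.109492…
Arc Ed = %ΔQ / %ΔP = (-710/15325) / (10.9/99.55) = -0.4231…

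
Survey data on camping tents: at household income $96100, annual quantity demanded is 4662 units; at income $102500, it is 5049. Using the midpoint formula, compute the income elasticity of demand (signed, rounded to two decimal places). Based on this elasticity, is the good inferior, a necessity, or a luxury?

%ΔQ = (5049 − 4662)/[( 4662 + 5049)/2] = 387/4855.5 = 0.079703…
%ΔIncome = (102500 − 96100)/[( 96100 + 102500)/2] = 6400/99300 = 0.064451…
E_income = (387/4855.5) / (6400/99300) = 1.2366…
E_income > 1 ⇒ normal good, luxury.

1.24; luxury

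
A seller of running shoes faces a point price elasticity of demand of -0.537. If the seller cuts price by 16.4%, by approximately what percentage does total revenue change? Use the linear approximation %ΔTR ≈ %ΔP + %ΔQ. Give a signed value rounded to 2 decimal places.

-7.59%

%ΔQ ≈ Ed × %ΔP = (-0.537) × (-16.4%) = +8.8068%
%ΔTR ≈ %ΔP + %ΔQ = (-16.4%) + (+8.8068%) = -7.5932%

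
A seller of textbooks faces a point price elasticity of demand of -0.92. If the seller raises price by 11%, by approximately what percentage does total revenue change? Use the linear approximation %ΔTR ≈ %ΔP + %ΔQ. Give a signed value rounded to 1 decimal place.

%ΔQ ≈ Ed × %ΔP = (-0.92) × (+11%) = -10.1200%
%ΔTR ≈ %ΔP + %ΔQ = (+11%) + (-10.1200%) = +0.8800%

+0.9%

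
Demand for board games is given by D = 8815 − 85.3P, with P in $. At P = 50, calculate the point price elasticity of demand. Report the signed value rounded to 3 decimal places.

-0.937

dD/dP = −85.3. At P = 50, D = 8815 − 85.3(50) = 4550.
Ed = (dD/dP)·(P/D) = −85.3 × (50/4550) = -0.93736…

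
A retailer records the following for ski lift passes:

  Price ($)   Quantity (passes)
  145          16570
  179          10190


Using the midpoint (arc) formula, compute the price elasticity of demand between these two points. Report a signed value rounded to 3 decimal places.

-2.272

%ΔQ = (10190 − 16570) / [(16570 + 10190)/2] = -6380/13380 = -0.476831…
%ΔP = (179 − 145) / [(145 + 179)/2] = 34/162 = 0.209876…
Arc Ed = %ΔQ / %ΔP = (-6380/13380) / (34/162) = -2.27195…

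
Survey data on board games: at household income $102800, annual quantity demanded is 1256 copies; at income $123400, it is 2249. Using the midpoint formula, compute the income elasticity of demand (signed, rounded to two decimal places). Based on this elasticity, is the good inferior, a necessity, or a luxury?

%ΔQ = (2249 − 1256)/[( 1256 + 2249)/2] = 993/1752.5 = 0.566619…
%ΔIncome = (123400 − 102800)/[( 102800 + 123400)/2] = 20600/113100 = 0.182139…
E_income = (993/1752.5) / (20600/113100) = 3.1109…
E_income > 1 ⇒ normal good, luxury.

3.11; luxury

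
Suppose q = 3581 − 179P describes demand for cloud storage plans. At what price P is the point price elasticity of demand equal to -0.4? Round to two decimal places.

Ed = −179P/(3581 − 179P). Set this equal to -0.4:
179P = 0.4·(3581 − 179P) ⇒ 179P(1 + 0.4) = 0.4·3581
P = 0.4·3581 / (179·1.4) = 5.7158…

5.72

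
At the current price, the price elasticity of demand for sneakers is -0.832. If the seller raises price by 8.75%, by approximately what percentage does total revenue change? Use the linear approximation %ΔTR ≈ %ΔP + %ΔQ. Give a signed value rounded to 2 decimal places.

%ΔQ ≈ Ed × %ΔP = (-0.832) × (+8.75%) = -7.2800%
%ΔTR ≈ %ΔP + %ΔQ = (+8.75%) + (-7.2800%) = +1.4700%

+1.47%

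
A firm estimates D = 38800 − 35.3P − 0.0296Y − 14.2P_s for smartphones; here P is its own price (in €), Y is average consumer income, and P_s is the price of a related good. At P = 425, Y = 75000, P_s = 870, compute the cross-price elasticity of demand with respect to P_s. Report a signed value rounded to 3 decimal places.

-1.339

At the given values, D = 38800 − 35.3(425) − 0.0296(75000) − 14.2(870) = 9223.5.
∂D/∂P_s = -14.2.
E = (-14.2) × (870/9223.5) = -1.33940…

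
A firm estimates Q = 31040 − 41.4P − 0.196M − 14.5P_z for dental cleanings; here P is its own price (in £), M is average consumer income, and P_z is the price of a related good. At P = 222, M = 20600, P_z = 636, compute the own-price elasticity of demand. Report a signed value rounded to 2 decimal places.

At the given values, Q = 31040 − 41.4(222) − 0.196(20600) − 14.5(636) = 8589.6.
∂Q/∂P = −41.4.
E = (-41.4) × (222/8589.6) = -1.0699…

-1.07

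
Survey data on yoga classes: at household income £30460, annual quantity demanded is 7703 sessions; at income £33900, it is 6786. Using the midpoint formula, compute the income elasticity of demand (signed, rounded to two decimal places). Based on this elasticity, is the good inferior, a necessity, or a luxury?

-1.18; inferior

%ΔQ = (6786 − 7703)/[( 7703 + 6786)/2] = -917/7244.5 = -0.126578…
%ΔIncome = (33900 − 30460)/[( 30460 + 33900)/2] = 3440/32180 = 0.106898…
E_income = (-917/7244.5) / (3440/32180) = -1.1841…
E_income < 0 ⇒ inferior good.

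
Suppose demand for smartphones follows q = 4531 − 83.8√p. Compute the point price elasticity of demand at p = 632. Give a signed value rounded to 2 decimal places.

-0.43

dq/dp = −83.8/(2√p) = -1.66669. At p = 632, q = 2424.3.
Ed = (dq/dp)·(p/q) = (-1.66669) × (632/2424.3) = -0.4344…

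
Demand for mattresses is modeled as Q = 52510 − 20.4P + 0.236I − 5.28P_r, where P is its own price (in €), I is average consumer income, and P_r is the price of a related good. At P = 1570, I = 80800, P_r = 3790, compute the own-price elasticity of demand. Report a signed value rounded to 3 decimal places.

At the given values, Q = 52510 − 20.4(1570) + 0.236(80800) − 5.28(3790) = 19539.6.
∂Q/∂P = −20.4.
E = (-20.4) × (1570/19539.6) = -1.63913…

-1.639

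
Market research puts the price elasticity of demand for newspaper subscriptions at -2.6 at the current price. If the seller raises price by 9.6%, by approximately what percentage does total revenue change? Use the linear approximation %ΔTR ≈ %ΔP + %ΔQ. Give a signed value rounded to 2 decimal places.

%ΔQ ≈ Ed × %ΔP = (-2.6) × (+9.6%) = -24.9600%
%ΔTR ≈ %ΔP + %ΔQ = (+9.6%) + (-24.9600%) = -15.3600%

-15.36%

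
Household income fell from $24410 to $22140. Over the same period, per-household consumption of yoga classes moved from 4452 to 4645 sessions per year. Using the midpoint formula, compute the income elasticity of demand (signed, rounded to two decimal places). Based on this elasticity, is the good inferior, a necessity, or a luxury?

-0.44; inferior

%ΔQ = (4645 − 4452)/[( 4452 + 4645)/2] = 193/4548.5 = 0.042431…
%ΔIncome = (22140 − 24410)/[( 24410 + 22140)/2] = -2270/23275 = -0.097529…
E_income = (193/4548.5) / (-2270/23275) = -0.4350…
E_income < 0 ⇒ inferior good.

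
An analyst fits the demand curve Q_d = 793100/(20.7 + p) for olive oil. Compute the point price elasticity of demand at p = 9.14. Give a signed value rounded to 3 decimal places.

dQ_d/dp = −793100/(20.7 + p)² = -890.698. At p = 9.14, Q_d = 26578.4.
Ed = (dQ_d/dp)·(p/Q_d) = (-890.698) × (9.14/26578.4) = -0.30630…

-0.306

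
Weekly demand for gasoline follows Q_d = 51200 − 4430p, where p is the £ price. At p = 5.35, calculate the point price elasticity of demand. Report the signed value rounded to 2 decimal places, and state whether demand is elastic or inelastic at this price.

dQ_d/dp = −4430. At p = 5.35, Q_d = 51200 − 4430(5.35) = 27499.5.
Ed = (dQ_d/dp)·(p/Q_d) = −4430 × (5.35/27499.5) = -0.8618…
|Ed| = 0.86 < 1, so demand is inelastic.

-0.86; inelastic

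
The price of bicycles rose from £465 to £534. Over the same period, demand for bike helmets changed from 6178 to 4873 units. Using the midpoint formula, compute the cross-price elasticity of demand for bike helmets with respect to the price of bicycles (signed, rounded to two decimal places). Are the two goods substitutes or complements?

%ΔQ_{bike helmets} = (4873 − 6178)/avg = -1305/5525.5 = -0.236177…
%ΔP_{bicycles} = (534 − 465)/avg = 69/499.5 = 0.138138…
E_cross = (-1305/5525.5) / (69/499.5) = -1.7097…
E_cross < 0 ⇒ the goods are complements.

-1.71; complements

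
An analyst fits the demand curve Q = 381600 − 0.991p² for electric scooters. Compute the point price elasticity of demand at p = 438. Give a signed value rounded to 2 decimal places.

-1.99

dQ/dp = −2·0.991·p = -868.116. At p = 438, Q = 191482.596.
Ed = (dQ/dp)·(p/Q) = (-868.116) × (438/191482.596) = -1.9857…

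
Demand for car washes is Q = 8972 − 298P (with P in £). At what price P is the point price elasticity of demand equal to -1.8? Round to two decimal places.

19.35

Ed = −298P/(8972 − 298P). Set this equal to -1.8:
298P = 1.8·(8972 − 298P) ⇒ 298P(1 + 1.8) = 1.8·8972
P = 1.8·8972 / (298·2.8) = 19.3547…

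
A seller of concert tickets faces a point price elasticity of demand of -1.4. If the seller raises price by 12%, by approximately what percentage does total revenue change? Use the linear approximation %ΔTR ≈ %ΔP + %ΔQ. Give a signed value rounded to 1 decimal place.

-4.8%

%ΔQ ≈ Ed × %ΔP = (-1.4) × (+12%) = -16.8000%
%ΔTR ≈ %ΔP + %ΔQ = (+12%) + (-16.8000%) = -4.8000%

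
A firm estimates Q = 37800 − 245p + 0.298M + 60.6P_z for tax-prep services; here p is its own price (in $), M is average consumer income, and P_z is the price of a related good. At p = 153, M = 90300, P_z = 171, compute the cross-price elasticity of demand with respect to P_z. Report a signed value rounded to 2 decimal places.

At the given values, Q = 37800 − 245(153) + 0.298(90300) + 60.6(171) = 37587.
∂Q/∂P_z = 60.6.
E = (60.6) × (171/37587) = 0.2756…

0.28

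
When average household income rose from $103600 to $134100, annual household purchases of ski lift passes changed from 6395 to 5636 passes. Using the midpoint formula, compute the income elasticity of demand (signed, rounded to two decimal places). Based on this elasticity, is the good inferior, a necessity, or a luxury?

%ΔQ = (5636 − 6395)/[( 6395 + 5636)/2] = -759/6015.5 = -0.126174…
%ΔIncome = (134100 − 103600)/[( 103600 + 134100)/2] = 30500/118850 = 0.256625…
E_income = (-759/6015.5) / (30500/118850) = -0.4916…
E_income < 0 ⇒ inferior good.

-0.49; inferior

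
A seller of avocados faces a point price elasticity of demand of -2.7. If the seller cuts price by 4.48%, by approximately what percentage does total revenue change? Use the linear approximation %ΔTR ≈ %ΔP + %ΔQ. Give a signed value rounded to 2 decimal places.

%ΔQ ≈ Ed × %ΔP = (-2.7) × (-4.48%) = +12.0960%
%ΔTR ≈ %ΔP + %ΔQ = (-4.48%) + (+12.0960%) = +7.6160%

+7.62%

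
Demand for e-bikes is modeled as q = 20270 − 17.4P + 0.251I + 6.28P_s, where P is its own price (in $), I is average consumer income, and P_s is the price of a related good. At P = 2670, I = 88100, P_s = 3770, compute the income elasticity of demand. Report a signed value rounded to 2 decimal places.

1.13

At the given values, q = 20270 − 17.4(2670) + 0.251(88100) + 6.28(3770) = 19600.7.
∂q/∂I = 0.251.
E = (0.251) × (88100/19600.7) = 1.1281…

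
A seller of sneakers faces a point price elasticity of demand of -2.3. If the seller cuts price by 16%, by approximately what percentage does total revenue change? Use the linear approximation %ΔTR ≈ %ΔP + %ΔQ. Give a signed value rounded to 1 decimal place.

%ΔQ ≈ Ed × %ΔP = (-2.3) × (-16%) = +36.8000%
%ΔTR ≈ %ΔP + %ΔQ = (-16%) + (+36.8000%) = +20.8000%

+20.8%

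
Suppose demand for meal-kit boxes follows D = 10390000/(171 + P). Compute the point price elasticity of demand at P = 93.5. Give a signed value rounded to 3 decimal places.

dD/dP = −10390000/(171 + P)² = -148.513. At P = 93.5, D = 39281.7.
Ed = (dD/dP)·(P/D) = (-148.513) × (93.5/39281.7) = -0.35349…

-0.353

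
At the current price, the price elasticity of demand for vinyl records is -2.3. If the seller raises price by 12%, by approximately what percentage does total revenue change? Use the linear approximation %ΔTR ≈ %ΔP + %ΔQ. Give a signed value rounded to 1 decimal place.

-15.6%

%ΔQ ≈ Ed × %ΔP = (-2.3) × (+12%) = -27.6000%
%ΔTR ≈ %ΔP + %ΔQ = (+12%) + (-27.6000%) = -15.6000%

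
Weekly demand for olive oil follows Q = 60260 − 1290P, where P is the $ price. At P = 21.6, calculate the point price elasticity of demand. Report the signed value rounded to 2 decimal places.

dQ/dP = −1290. At P = 21.6, Q = 60260 − 1290(21.6) = 32396.
Ed = (dQ/dP)·(P/Q) = −1290 × (21.6/32396) = -0.8601…

-0.86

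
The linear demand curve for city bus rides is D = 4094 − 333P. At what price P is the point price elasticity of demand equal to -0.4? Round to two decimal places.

3.51

Ed = −333P/(4094 − 333P). Set this equal to -0.4:
333P = 0.4·(4094 − 333P) ⇒ 333P(1 + 0.4) = 0.4·4094
P = 0.4·4094 / (333·1.4) = 3.5126…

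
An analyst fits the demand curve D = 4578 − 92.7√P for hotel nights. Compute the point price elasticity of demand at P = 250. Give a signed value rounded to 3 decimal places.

-0.235

dD/dP = −92.7/(2√P) = -2.93143. At P = 250, D = 3112.28.
Ed = (dD/dP)·(P/D) = (-2.93143) × (250/3112.28) = -0.23547…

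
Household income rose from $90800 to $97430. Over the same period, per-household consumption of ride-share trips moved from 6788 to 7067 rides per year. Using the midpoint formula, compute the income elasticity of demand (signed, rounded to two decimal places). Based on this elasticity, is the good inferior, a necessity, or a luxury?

%ΔQ = (7067 − 6788)/[( 6788 + 7067)/2] = 279/6927.5 = 0.040274…
%ΔIncome = (97430 − 90800)/[( 90800 + 97430)/2] = 6630/94115 = 0.070445…
E_income = (279/6927.5) / (6630/94115) = 0.5717…
0 < E_income < 1 ⇒ normal good, necessity.

0.57; necessity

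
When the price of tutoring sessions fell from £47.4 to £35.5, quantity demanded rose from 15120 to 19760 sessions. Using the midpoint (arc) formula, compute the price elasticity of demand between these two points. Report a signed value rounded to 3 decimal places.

%ΔQ = (19760 − 15120) / [(15120 + 19760)/2] = 4640/17440 = 0.266055…
%ΔP = (35.5 − 47.4) / [(47.4 + 35.5)/2] = -11.9/41.45 = -0.287092…
Arc Ed = %ΔQ / %ΔP = (4640/17440) / (-11.9/41.45) = -0.92672…

-0.927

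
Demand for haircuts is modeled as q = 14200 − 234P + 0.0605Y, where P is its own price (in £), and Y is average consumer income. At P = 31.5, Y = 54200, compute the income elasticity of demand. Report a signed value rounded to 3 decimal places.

0.324

At the given values, q = 14200 − 234(31.5) + 0.0605(54200) = 10108.1.
∂q/∂Y = 0.0605.
E = (0.0605) × (54200/10108.1) = 0.32440…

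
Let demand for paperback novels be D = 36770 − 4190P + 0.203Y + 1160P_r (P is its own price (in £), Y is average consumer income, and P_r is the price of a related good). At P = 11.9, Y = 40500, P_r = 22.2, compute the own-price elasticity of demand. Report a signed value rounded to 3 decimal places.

At the given values, D = 36770 − 4190(11.9) + 0.203(40500) + 1160(22.2) = 20882.5.
∂D/∂P = −4190.
E = (-4190) × (11.9/20882.5) = -2.38769…

-2.388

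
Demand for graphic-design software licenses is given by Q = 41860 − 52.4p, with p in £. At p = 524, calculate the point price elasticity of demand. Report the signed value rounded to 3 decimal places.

dQ/dp = −52.4. At p = 524, Q = 41860 − 52.4(524) = 14402.4.
Ed = (dQ/dp)·(p/Q) = −52.4 × (524/14402.4) = -1.90646…

-1.906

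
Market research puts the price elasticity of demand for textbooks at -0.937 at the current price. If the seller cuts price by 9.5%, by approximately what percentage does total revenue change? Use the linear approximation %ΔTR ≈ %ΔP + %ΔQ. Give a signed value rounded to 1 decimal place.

%ΔQ ≈ Ed × %ΔP = (-0.937) × (-9.5%) = +8.9015%
%ΔTR ≈ %ΔP + %ΔQ = (-9.5%) + (+8.9015%) = -0.5985%

-0.6%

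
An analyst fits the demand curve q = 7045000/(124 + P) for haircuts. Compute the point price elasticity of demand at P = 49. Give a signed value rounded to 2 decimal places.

-0.28

dq/dP = −7045000/(124 + P)² = -235.39. At P = 49, q = 40722.5.
Ed = (dq/dP)·(P/q) = (-235.39) × (49/40722.5) = -0.2832…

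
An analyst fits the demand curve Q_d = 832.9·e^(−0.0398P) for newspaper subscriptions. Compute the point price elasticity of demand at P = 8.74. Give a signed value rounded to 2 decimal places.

dQ_d/dP = −0.0398·Q_d = -23.4102. At P = 8.74, Q_d = 588.197.
Ed = (dQ_d/dP)·(P/Q_d) = (-23.4102) × (8.74/588.197) = -0.3478…

-0.35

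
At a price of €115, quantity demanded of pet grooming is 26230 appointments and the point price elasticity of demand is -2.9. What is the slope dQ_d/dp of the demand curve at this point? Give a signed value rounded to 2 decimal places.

-661.45

Ed = (dQ_d/dp)·(p/Q_d) ⇒ dQ_d/dp = Ed·Q_d/p = (-2.9)·26230/115 = -661.4521…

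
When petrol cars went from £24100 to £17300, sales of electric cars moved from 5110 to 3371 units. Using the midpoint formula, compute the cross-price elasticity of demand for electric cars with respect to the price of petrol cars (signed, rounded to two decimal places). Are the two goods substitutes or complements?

%ΔQ_{electric cars} = (3371 − 5110)/avg = -1739/4240.5 = -0.410093…
%ΔP_{petrol cars} = (17300 − 24100)/avg = -6800/20700 = -0.328502…
E_cross = (-1739/4240.5) / (-6800/20700) = 1.2483…
E_cross > 0 ⇒ the goods are substitutes.

1.25; substitutes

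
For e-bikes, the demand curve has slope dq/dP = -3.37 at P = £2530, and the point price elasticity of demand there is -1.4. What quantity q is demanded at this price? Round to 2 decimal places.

6090.07

Ed = (dq/dP)·(P/q) ⇒ q = (dq/dP)·P/Ed = (-3.37)·2530/(-1.4) = 6090.0714…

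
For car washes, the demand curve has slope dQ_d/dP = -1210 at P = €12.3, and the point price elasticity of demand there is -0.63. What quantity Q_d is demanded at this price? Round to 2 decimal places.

Ed = (dQ_d/dP)·(P/Q_d) ⇒ Q_d = (dQ_d/dP)·P/Ed = (-1210)·12.3/(-0.63) = 23623.8095…

23623.81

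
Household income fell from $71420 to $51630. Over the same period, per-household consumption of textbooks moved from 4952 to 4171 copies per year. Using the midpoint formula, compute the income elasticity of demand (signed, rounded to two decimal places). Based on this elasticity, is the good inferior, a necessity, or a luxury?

0.53; necessity

%ΔQ = (4171 − 4952)/[( 4952 + 4171)/2] = -781/4561.5 = -0.171215…
%ΔIncome = (51630 − 71420)/[( 71420 + 51630)/2] = -19790/61525 = -0.321657…
E_income = (-781/4561.5) / (-19790/61525) = 0.5322…
0 < E_income < 1 ⇒ normal good, necessity.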